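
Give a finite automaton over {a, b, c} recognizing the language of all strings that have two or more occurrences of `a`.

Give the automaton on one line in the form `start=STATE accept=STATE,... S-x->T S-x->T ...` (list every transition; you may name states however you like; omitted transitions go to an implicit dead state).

Count `a`s, saturating at 3: states q0 through q2 mean 0 through 2 `a`s seen; q3 means more than 2. Each `a` increments (capped at q3); other symbols loop. Accept from {q2, q3}.
A 4-state machine:
        a   b   c  
>  q0   q1  q0  q0 
   q1   q2  q1  q1 
 * q2   q3  q2  q2 
 * q3   q3  q3  q3 
(> = start, * = accepting)

start=q0 accept=q2,q3 q0-a->q1 q0-b->q0 q0-c->q0 q1-a->q2 q1-b->q1 q1-c->q1 q2-a->q3 q2-b->q2 q2-c->q2 q3-a->q3 q3-b->q3 q3-c->q3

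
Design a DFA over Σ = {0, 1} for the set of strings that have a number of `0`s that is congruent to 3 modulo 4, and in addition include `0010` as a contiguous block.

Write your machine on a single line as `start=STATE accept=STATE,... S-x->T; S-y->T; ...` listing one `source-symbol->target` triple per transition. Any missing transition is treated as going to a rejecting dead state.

Handle the two conditions separately and then intersect. One (4 states) tracks the count of `0`s modulo 4; the other (5 states) tracks whether and how much of `0010` has been seen. Each combined state is a pair, one component from each; accept when both components accept.
With 20 states:
       0  1 
>  A   B  A 
   B   C  D 
   C   E  F 
   D   G  D 
   E   H  I 
   F   J  K 
   G   E  K 
   H   L  M 
   I   N  O 
 * J   N  J 
   K   P  K 
   L   C  Q 
   M   R  A 
   N   R  N 
   O   S  O 
   P   H  O 
   Q   T  D 
   R   T  R 
   S   L  A 
   T   J  T 
(> = start, * = accepting)

start=A; accept=J; A-0->B; A-1->A; B-0->C; B-1->D; C-0->E; C-1->F; D-0->G; D-1->D; E-0->H; E-1->I; F-0->J; F-1->K; G-0->E; G-1->K; H-0->L; H-1->M; I-0->N; I-1->O; J-0->N; J-1->J; K-0->P; K-1->K; L-0->C; L-1->Q; M-0->R; M-1->A; N-0->R; N-1->N; O-0->S; O-1->O; P-0->H; P-1->O; Q-0->T; Q-1->D; R-0->T; R-1->R; S-0->L; S-1->A; T-0->J; T-1->T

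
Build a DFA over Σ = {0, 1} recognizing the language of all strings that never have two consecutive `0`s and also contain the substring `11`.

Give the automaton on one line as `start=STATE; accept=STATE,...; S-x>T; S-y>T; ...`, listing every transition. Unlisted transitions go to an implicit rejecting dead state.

Build one automaton per condition and run them in lockstep. The first has 3 states tracking partial matches of the forbidden pattern `00`; the second has 3 states tracking whether and how much of `11` has been seen. A product state is a pair (one from each), accepting exactly when both do.
       0  1 
>  A   B  C 
   B   D  C 
   C   B  E 
   D   D  F 
 * E   G  E 
   F   D  H 
 * G   H  E 
   H   H  H 
(> = start, * = accepting)

start=A; accept=E,G; A-0>B; A-1>C; B-0>D; B-1>C; C-0>B; C-1>E; D-0>D; D-1>F; E-0>G; E-1>E; F-0>D; F-1>H; G-0>H; G-1>E; H-0>H; H-1>H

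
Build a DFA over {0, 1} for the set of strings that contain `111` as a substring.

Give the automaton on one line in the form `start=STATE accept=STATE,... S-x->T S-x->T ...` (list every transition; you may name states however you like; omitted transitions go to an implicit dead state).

Track how much of `111` has been matched so far: state S0 is no progress, S3 is the absorbing accept state reached once `111` has occurred. Intermediate states record partial matches; on a mismatch, fall back to the longest reusable overlap.
With 4 states:
        0   1  
>  S0   S0  S1 
   S1   S0  S2 
   S2   S0  S3 
 * S3   S3  S3 
(> = start, * = accepting)

start=S0 accept=S3 S0-0->S0 S0-1->S1 S1-0->S0 S1-1->S2 S2-0->S0 S2-1->S3 S3-0->S3 S3-1->S3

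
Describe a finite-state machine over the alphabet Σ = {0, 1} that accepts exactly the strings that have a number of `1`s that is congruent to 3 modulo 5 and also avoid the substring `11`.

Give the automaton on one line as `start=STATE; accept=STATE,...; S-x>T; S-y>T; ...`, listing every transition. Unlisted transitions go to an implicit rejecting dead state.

Build one automaton per condition and run them in lockstep. The first has 5 states tracking the count of `1`s modulo 5; the second has 3 states tracking partial matches of the forbidden pattern `11`. A product state is a pair (one from each), accepting exactly when both do. After merging equivalent states the machine shrinks.
With 11 states:
          0    1  
>  s0     s0   s1 
   s1     s2   s3 
   s2     s2   s4 
   s3     s3   s3 
   s4     s5   s3 
   s5     s5   s6 
 * s6     s7   s3 
 * s7     s7   s8 
   s8     s9   s3 
   s9     s9  s10 
   s10    s0   s3 
(> = start, * = accepting)

start=s0; accept=s6,s7; s0-0>s0; s0-1>s1; s1-0>s2; s1-1>s3; s2-0>s2; s2-1>s4; s3-0>s3; s3-1>s3; s4-0>s5; s4-1>s3; s5-0>s5; s5-1>s6; s6-0>s7; s6-1>s3; s7-0>s7; s7-1>s8; s8-0>s9; s8-1>s3; s9-0>s9; s9-1>s10; s10-0>s0; s10-1>s3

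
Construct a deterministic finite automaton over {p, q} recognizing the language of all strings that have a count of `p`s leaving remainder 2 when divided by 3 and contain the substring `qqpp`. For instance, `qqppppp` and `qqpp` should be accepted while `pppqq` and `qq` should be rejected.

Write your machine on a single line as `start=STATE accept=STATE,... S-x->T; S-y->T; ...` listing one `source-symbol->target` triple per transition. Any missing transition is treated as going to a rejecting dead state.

start=S0; accept=S11; S0-p->S1; S0-q->S2; S1-p->S3; S1-q->S4; S2-p->S1; S2-q->S5; S3-p->S0; S3-q->S6; S4-p->S3; S4-q->S7; S5-p->S8; S5-q->S5; S6-p->S0; S6-q->S9; S7-p->S10; S7-q->S7; S8-p->S11; S8-q->S4; S9-p->S12; S9-q->S9; S10-p->S13; S10-q->S6; S11-p->S13; S11-q->S11; S12-p->S14; S12-q->S2; S13-p->S14; S13-q->S13; S14-p->S11; S14-q->S14

Run two small machines in parallel and take their product. The first has 3 states tracking the count of `p`s modulo 3; the second has 5 states tracking whether and how much of `qqpp` has been seen. A product state is a pair (one from each), accepting exactly when both do.
With 15 states:
          p    q  
>  S0     S1   S2 
   S1     S3   S4 
   S2     S1   S5 
   S3     S0   S6 
   S4     S3   S7 
   S5     S8   S5 
   S6     S0   S9 
   S7    S10   S7 
   S8    S11   S4 
   S9    S12   S9 
   S10   S13   S6 
 * S11   S13  S11 
   S12   S14   S2 
   S13   S14  S13 
   S14   S11  S14 
(> = start, * = accepting)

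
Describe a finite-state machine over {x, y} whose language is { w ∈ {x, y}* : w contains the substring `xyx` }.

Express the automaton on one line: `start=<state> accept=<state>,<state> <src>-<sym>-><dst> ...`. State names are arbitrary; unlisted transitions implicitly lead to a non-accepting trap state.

States A..C record the length of the longest prefix of `xyx` that matches the current input suffix. Reaching D means `xyx` has been seen, and we stay there forever. Accept from D.
A 4-state machine:
       x  y 
>  A   B  A 
   B   B  C 
   C   D  A 
 * D   D  D 
(> = start, * = accepting)

start=A accept=D A-x->B A-y->A B-x->B B-y->C C-x->D C-y->A D-x->D D-y->D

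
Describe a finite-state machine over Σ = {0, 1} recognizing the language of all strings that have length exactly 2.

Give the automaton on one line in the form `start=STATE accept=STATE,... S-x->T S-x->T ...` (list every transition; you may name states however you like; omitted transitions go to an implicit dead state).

Count input length up to 3: every symbol moves from S0 toward S3, which means 'more than 2' and absorbs. Accept from {S2}.
With 4 states:
        0   1  
>  S0   S1  S1 
   S1   S2  S2 
 * S2   S3  S3 
   S3   S3  S3 
(> = start, * = accepting)

start=S0 accept=S2 S0-0->S1 S0-1->S1 S1-0->S2 S1-1->S2 S2-0->S3 S2-1->S3 S3-0->S3 S3-1->S3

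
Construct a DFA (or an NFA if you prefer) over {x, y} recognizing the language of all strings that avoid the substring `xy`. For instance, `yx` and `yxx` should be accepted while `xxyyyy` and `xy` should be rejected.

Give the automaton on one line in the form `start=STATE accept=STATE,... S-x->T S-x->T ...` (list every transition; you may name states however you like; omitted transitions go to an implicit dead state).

start=A accept=A,B A-x->B A-y->A B-x->B B-y->C C-x->C C-y->C

This is the complement of 'contains `xy`'. Use the same substring-matching states — A through C holding how much of `xy` has just been matched — but flip the accepting set: everything except the trap C accepts.
A 3-state machine:
       x  y 
>* A   B  A 
 * B   B  C 
   C   C  C 
(> = start, * = accepting)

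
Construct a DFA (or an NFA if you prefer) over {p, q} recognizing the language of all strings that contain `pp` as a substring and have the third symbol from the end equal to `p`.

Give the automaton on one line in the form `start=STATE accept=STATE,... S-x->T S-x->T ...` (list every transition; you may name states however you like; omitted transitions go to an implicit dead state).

start=s0 accept=s7,s8,s15,s16 s0-p->s1 s0-q->s2 s1-p->s3 s1-q->s4 s2-p->s5 s2-q->s6 s3-p->s7 s3-q->s8 s4-p->s9 s4-q->s10 s5-p->s11 s5-q->s12 s6-p->s13 s6-q->s14 s7-p->s7 s7-q->s8 s8-p->s15 s8-q->s16 s9-p->s11 s9-q->s12 s10-p->s13 s10-q->s14 s11-p->s7 s11-q->s8 s12-p->s9 s12-q->s10 s13-p->s11 s13-q->s12 s14-p->s13 s14-q->s14 s15-p->s11 s15-q->s17 s16-p->s18 s16-q->s19 s17-p->s15 s17-q->s16 s18-p->s11 s18-q->s17 s19-p->s18 s19-q->s19

Run two small machines in parallel and take their product. The first has 3 states tracking whether and how much of `pp` has been seen; the second has 15 states tracking the last 3 symbols read. A product state is a pair (one from each), accepting exactly when both do.
With 20 states:
          p    q  
>  s0     s1   s2 
   s1     s3   s4 
   s2     s5   s6 
   s3     s7   s8 
   s4     s9  s10 
   s5    s11  s12 
   s6    s13  s14 
 * s7     s7   s8 
 * s8    s15  s16 
   s9    s11  s12 
   s10   s13  s14 
   s11    s7   s8 
   s12    s9  s10 
   s13   s11  s12 
   s14   s13  s14 
 * s15   s11  s17 
 * s16   s18  s19 
   s17   s15  s16 
   s18   s11  s17 
   s19   s18  s19 
(> = start, * = accepting)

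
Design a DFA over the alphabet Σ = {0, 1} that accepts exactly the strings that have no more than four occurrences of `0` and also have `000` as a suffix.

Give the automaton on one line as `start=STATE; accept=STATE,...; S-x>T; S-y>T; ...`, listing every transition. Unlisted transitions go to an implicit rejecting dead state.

start=s0; accept=s4,s7; s0-0>s1; s0-1>s0; s1-0>s2; s1-1>s3; s2-0>s4; s2-1>s5; s3-0>s6; s3-1>s3; s4-0>s7; s4-1>s5; s5-0>s5; s5-1>s5; s6-0>s8; s6-1>s5; s7-0>s5; s7-1>s5; s8-0>s7; s8-1>s5

Run two small machines in parallel and take their product. The first has 6 states tracking the count of `0`s, saturating at 5; the second has 4 states tracking how much of the suffix `000` has currently been matched. A product state is a pair (one from each), accepting exactly when both do. Equivalent product states are then merged.
9 states suffice.
        0   1  
>  s0   s1  s0 
   s1   s2  s3 
   s2   s4  s5 
   s3   s6  s3 
 * s4   s7  s5 
   s5   s5  s5 
   s6   s8  s5 
 * s7   s5  s5 
   s8   s7  s5 
(> = start, * = accepting)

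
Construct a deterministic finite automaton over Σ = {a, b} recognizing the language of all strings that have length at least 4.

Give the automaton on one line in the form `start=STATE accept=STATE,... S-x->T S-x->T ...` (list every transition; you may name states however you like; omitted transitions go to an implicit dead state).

Count input length up to 5: every symbol moves from q0 toward q5, which means 'more than 4' and absorbs. Accept from {q4, q5}.
A 6-state machine:
        a   b  
>  q0   q1  q1 
   q1   q2  q2 
   q2   q3  q3 
   q3   q4  q4 
 * q4   q5  q5 
 * q5   q5  q5 
(> = start, * = accepting)

start=q0 accept=q4,q5 q0-a->q1 q0-b->q1 q1-a->q2 q1-b->q2 q2-a->q3 q2-b->q3 q3-a->q4 q3-b->q4 q4-a->q5 q4-b->q5 q5-a->q5 q5-b->q5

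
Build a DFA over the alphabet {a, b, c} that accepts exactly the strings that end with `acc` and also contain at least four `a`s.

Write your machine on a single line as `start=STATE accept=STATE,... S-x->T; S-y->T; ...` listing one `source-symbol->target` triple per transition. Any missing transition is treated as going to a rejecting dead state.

Run two small machines in parallel and take their product. One (4 states) tracks how much of the suffix `acc` has currently been matched; the other (6 states) tracks the count of `a`s, saturating at 5. Each combined state is a pair, one component from each; accept when both components accept.
A 21-state machine:
          a    b    c  
>  S0     S1   S0   S0 
   S1     S2   S3   S4 
   S2     S5   S6   S7 
   S3     S2   S3   S3 
   S4     S2   S3   S8 
   S5     S9  S10  S11 
   S6     S5   S6   S6 
   S7     S5   S6  S12 
   S8     S2   S3   S3 
   S9    S13  S14  S15 
   S10    S9  S10  S10 
   S11    S9  S10  S16 
   S12    S5   S6   S6 
   S13   S13  S17  S18 
   S14   S13  S14  S14 
   S15   S13  S14  S19 
   S16    S9  S10  S10 
   S17   S13  S17  S17 
   S18   S13  S17  S20 
 * S19   S13  S14  S14 
 * S20   S13  S17  S17 
(> = start, * = accepting)

start=S0; accept=S19,S20; S0-a->S1; S0-b->S0; S0-c->S0; S1-a->S2; S1-b->S3; S1-c->S4; S2-a->S5; S2-b->S6; S2-c->S7; S3-a->S2; S3-b->S3; S3-c->S3; S4-a->S2; S4-b->S3; S4-c->S8; S5-a->S9; S5-b->S10; S5-c->S11; S6-a->S5; S6-b->S6; S6-c->S6; S7-a->S5; S7-b->S6; S7-c->S12; S8-a->S2; S8-b->S3; S8-c->S3; S9-a->S13; S9-b->S14; S9-c->S15; S10-a->S9; S10-b->S10; S10-c->S10; S11-a->S9; S11-b->S10; S11-c->S16; S12-a->S5; S12-b->S6; S12-c->S6; S13-a->S13; S13-b->S17; S13-c->S18; S14-a->S13; S14-b->S14; S14-c->S14; S15-a->S13; S15-b->S14; S15-c->S19; S16-a->S9; S16-b->S10; S16-c->S10; S17-a->S13; S17-b->S17; S17-c->S17; S18-a->S13; S18-b->S17; S18-c->S20; S19-a->S13; S19-b->S14; S19-c->S14; S20-a->S13; S20-b->S17; S20-c->S17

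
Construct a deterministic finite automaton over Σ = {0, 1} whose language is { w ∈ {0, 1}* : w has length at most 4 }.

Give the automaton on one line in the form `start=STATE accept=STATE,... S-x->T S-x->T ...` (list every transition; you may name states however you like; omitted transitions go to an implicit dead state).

We only need to distinguish lengths 0, 1, …, 4, and '>4'. Chain s0 → s1 → s2 → s3 → s4 → s5 on every symbol, with s5 looping. Accepting states: {s0, s1, s2, s3, s4}.
A 6-state machine:
        0   1  
>* s0   s1  s1 
 * s1   s2  s2 
 * s2   s3  s3 
 * s3   s4  s4 
 * s4   s5  s5 
   s5   s5  s5 
(> = start, * = accepting)

start=s0 accept=s0,s1,s2,s3,s4 s0-0->s1 s0-1->s1 s1-0->s2 s1-1->s2 s2-0->s3 s2-1->s3 s3-0->s4 s3-1->s4 s4-0->s5 s4-1->s5 s5-0->s5 s5-1->s5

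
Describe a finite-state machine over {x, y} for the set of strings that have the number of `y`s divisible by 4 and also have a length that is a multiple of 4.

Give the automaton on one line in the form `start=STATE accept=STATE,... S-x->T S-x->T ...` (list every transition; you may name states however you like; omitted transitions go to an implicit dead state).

start=q0 accept=q0 q0-x->q1 q0-y->q2 q1-x->q3 q1-y->q4 q2-x->q4 q2-y->q5 q3-x->q6 q3-y->q7 q4-x->q7 q4-y->q8 q5-x->q8 q5-y->q9 q6-x->q0 q6-y->q10 q7-x->q10 q7-y->q11 q8-x->q11 q8-y->q12 q9-x->q12 q9-y->q0 q10-x->q2 q10-y->q13 q11-x->q13 q11-y->q14 q12-x->q14 q12-y->q1 q13-x->q5 q13-y->q15 q14-x->q15 q14-y->q3 q15-x->q9 q15-y->q6

Run two small machines in parallel and take their product. The first has 4 states tracking the count of `y`s modulo 4; the second has 4 states tracking the input length modulo 4. A product state is a pair (one from each), accepting exactly when both do.
          x    y  
>* q0     q1   q2 
   q1     q3   q4 
   q2     q4   q5 
   q3     q6   q7 
   q4     q7   q8 
   q5     q8   q9 
   q6     q0  q10 
   q7    q10  q11 
   q8    q11  q12 
   q9    q12   q0 
   q10    q2  q13 
   q11   q13  q14 
   q12   q14   q1 
   q13    q5  q15 
   q14   q15   q3 
   q15    q9   q6 
(> = start, * = accepting)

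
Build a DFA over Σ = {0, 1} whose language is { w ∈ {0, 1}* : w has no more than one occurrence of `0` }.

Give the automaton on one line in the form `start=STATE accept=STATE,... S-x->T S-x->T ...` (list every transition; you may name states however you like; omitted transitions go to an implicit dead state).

start=s0 accept=s0,s1 s0-0->s1 s0-1->s0 s1-0->s2 s1-1->s1 s2-0->s2 s2-1->s2

Only the number of `0`s matters, and only up to 2. Make a chain s0 → s1 → s2 advanced by each `0` (with s2 absorbing); every other symbol self-loops. The accepting set is {s0, s1}.
3 states suffice.
        0   1  
>* s0   s1  s0 
 * s1   s2  s1 
   s2   s2  s2 
(> = start, * = accepting)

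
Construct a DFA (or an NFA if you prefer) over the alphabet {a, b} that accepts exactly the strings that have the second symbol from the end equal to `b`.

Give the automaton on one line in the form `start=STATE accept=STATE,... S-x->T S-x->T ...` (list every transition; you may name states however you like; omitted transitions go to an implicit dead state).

A DFA must remember the last 2 symbols (since which symbol is second-to-last isn't known until the input ends). Use one state per possible window of the last ≤2 symbols; accept from those whose window starts with `b`.
A 7-state machine:
        a   b  
>  s0   s1  s2 
   s1   s3  s4 
   s2   s5  s6 
   s3   s3  s4 
   s4   s5  s6 
 * s5   s3  s4 
 * s6   s5  s6 
(> = start, * = accepting)

start=s0 accept=s5,s6 s0-a->s1 s0-b->s2 s1-a->s3 s1-b->s4 s2-a->s5 s2-b->s6 s3-a->s3 s3-b->s4 s4-a->s5 s4-b->s6 s5-a->s3 s5-b->s4 s6-a->s5 s6-b->s6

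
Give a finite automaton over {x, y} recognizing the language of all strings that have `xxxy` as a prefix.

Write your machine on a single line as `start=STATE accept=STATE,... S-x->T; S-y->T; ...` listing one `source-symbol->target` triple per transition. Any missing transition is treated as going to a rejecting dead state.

start=q0; accept=q4; q0-x->q1; q0-y->q5; q1-x->q2; q1-y->q5; q2-x->q3; q2-y->q5; q3-x->q5; q3-y->q4; q4-x->q4; q4-y->q4; q5-x->q5; q5-y->q5

Walk along `xxxy` while the input agrees: from q0 take `x` to q1, and so on. Any deviation drops to the rejecting sink q5. Once q4 is reached the prefix is confirmed and every continuation is accepted.
A 6-state machine:
        x   y  
>  q0   q1  q5 
   q1   q2  q5 
   q2   q3  q5 
   q3   q5  q4 
 * q4   q4  q4 
   q5   q5  q5 
(> = start, * = accepting)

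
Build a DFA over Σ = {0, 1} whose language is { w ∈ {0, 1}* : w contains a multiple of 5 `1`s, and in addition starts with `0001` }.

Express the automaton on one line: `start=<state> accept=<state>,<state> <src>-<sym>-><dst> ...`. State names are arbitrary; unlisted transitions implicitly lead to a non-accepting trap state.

Run two small machines in parallel and take their product. One (5 states) tracks the count of `1`s modulo 5; the other (6 states) tracks whether the input so far still matches the prefix `0001`. Each combined state is a pair, one component from each; accept when both components accept.
          0    1  
>  q0     q1   q2 
   q1     q3   q2 
   q2     q2   q4 
   q3     q5   q2 
   q4     q4   q6 
   q5     q7   q8 
   q6     q6   q9 
   q7     q7   q2 
   q8     q8  q10 
   q9     q9   q7 
   q10   q10  q11 
   q11   q11  q12 
   q12   q12  q13 
 * q13   q13   q8 
(> = start, * = accepting)

start=q0 accept=q13 q0-0->q1 q0-1->q2 q1-0->q3 q1-1->q2 q2-0->q2 q2-1->q4 q3-0->q5 q3-1->q2 q4-0->q4 q4-1->q6 q5-0->q7 q5-1->q8 q6-0->q6 q6-1->q9 q7-0->q7 q7-1->q2 q8-0->q8 q8-1->q10 q9-0->q9 q9-1->q7 q10-0->q10 q10-1->q11 q11-0->q11 q11-1->q12 q12-0->q12 q12-1->q13 q13-0->q13 q13-1->q8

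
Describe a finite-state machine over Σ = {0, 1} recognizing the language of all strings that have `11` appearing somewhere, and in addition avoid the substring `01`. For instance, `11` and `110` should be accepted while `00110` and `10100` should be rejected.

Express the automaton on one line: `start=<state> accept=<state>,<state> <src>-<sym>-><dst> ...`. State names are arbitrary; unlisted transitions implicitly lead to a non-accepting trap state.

start=q0 accept=q3,q4 q0-0->q1 q0-1->q2 q1-0->q1 q1-1->q1 q2-0->q1 q2-1->q3 q3-0->q4 q3-1->q3 q4-0->q4 q4-1->q1

Handle the two conditions separately and then intersect. One (3 states) tracks whether and how much of `11` has been seen; the other (3 states) tracks partial matches of the forbidden pattern `01`. Each combined state is a pair, one component from each; accept when both components accept. Equivalent product states are then merged.
With 5 states:
        0   1  
>  q0   q1  q2 
   q1   q1  q1 
   q2   q1  q3 
 * q3   q4  q3 
 * q4   q4  q1 
(> = start, * = accepting)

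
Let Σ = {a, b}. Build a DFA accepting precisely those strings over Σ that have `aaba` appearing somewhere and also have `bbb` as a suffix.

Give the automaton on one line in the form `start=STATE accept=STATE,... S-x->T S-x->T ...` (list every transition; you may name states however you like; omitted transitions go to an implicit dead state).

start=S0 accept=S7 S0-a->S1 S0-b->S0 S1-a->S2 S1-b->S0 S2-a->S2 S2-b->S3 S3-a->S4 S3-b->S0 S4-a->S4 S4-b->S5 S5-a->S4 S5-b->S6 S6-a->S4 S6-b->S7 S7-a->S4 S7-b->S7

Handle the two conditions separately and then intersect. One (5 states) tracks whether and how much of `aaba` has been seen; the other (4 states) tracks how much of the suffix `bbb` has currently been matched. Each combined state is a pair, one component from each; accept when both components accept. After merging equivalent states the machine shrinks.
        a   b  
>  S0   S1  S0 
   S1   S2  S0 
   S2   S2  S3 
   S3   S4  S0 
   S4   S4  S5 
   S5   S4  S6 
   S6   S4  S7 
 * S7   S4  S7 
(> = start, * = accepting)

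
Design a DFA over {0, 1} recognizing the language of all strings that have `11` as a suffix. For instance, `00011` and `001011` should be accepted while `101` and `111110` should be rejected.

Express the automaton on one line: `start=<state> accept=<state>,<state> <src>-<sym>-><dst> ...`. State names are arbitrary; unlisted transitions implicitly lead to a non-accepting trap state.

start=q0 accept=q2 q0-0->q0 q0-1->q1 q1-0->q0 q1-1->q2 q2-0->q0 q2-1->q2

Let each state record the length of the longest suffix of the input read so far that is also a prefix of `11`. q1 means the last symbol is `1`; q2 means the last 2 symbols are `11`. Accept only at q2, where the string currently ends in `11`.
        0   1  
>  q0   q0  q1 
   q1   q0  q2 
 * q2   q0  q2 
(> = start, * = accepting)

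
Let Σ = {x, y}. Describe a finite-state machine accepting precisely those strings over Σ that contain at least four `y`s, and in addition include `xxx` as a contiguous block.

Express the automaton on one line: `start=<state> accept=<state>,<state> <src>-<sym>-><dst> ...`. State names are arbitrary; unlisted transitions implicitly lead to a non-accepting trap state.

Run two small machines in parallel and take their product. The first has 6 states tracking the count of `y`s, saturating at 5; the second has 4 states tracking whether and how much of `xxx` has been seen. A product state is a pair (one from each), accepting exactly when both do.
A 24-state machine:
          x    y  
>  s0     s1   s2 
   s1     s3   s2 
   s2     s4   s5 
   s3     s6   s2 
   s4     s7   s5 
   s5     s8   s9 
   s6     s6  s10 
   s7    s10   s5 
   s8    s11   s9 
   s9    s12  s13 
   s10   s10  s14 
   s11   s14   s9 
   s12   s15  s13 
   s13   s16  s17 
   s14   s14  s18 
   s15   s18  s13 
   s16   s19  s17 
   s17   s20  s17 
   s18   s18  s21 
   s19   s21  s17 
   s20   s22  s17 
 * s21   s21  s23 
   s22   s23  s17 
 * s23   s23  s23 
(> = start, * = accepting)

start=s0 accept=s21,s23 s0-x->s1 s0-y->s2 s1-x->s3 s1-y->s2 s2-x->s4 s2-y->s5 s3-x->s6 s3-y->s2 s4-x->s7 s4-y->s5 s5-x->s8 s5-y->s9 s6-x->s6 s6-y->s10 s7-x->s10 s7-y->s5 s8-x->s11 s8-y->s9 s9-x->s12 s9-y->s13 s10-x->s10 s10-y->s14 s11-x->s14 s11-y->s9 s12-x->s15 s12-y->s13 s13-x->s16 s13-y->s17 s14-x->s14 s14-y->s18 s15-x->s18 s15-y->s13 s16-x->s19 s16-y->s17 s17-x->s20 s17-y->s17 s18-x->s18 s18-y->s21 s19-x->s21 s19-y->s17 s20-x->s22 s20-y->s17 s21-x->s21 s21-y->s23 s22-x->s23 s22-y->s17 s23-x->s23 s23-y->s23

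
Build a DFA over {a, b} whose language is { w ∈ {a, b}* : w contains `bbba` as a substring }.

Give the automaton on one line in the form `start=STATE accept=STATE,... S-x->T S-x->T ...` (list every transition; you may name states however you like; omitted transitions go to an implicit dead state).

start=q0 accept=q4 q0-a->q0 q0-b->q1 q1-a->q0 q1-b->q2 q2-a->q0 q2-b->q3 q3-a->q4 q3-b->q3 q4-a->q4 q4-b->q4

States q0..q3 record the length of the longest prefix of `bbba` that matches the current input suffix. Reaching q4 means `bbba` has been seen, and we stay there forever. Accept from q4.
        a   b  
>  q0   q0  q1 
   q1   q0  q2 
   q2   q0  q3 
   q3   q4  q3 
 * q4   q4  q4 
(> = start, * = accepting)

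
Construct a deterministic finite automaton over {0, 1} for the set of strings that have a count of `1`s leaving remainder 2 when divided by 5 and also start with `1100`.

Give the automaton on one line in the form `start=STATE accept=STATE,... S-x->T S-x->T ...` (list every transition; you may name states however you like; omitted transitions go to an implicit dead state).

start=S0 accept=S5 S0-0->S1 S0-1->S2 S1-0->S1 S1-1->S1 S2-0->S1 S2-1->S3 S3-0->S4 S3-1->S1 S4-0->S5 S4-1->S1 S5-0->S5 S5-1->S6 S6-0->S6 S6-1->S7 S7-0->S7 S7-1->S8 S8-0->S8 S8-1->S9 S9-0->S9 S9-1->S5

Handle the two conditions separately and then intersect. The first has 5 states tracking the count of `1`s modulo 5; the second has 6 states tracking whether the input so far still matches the prefix `1100`. A product state is a pair (one from each), accepting exactly when both do. After merging equivalent states the machine shrinks.
10 states suffice.
        0   1  
>  S0   S1  S2 
   S1   S1  S1 
   S2   S1  S3 
   S3   S4  S1 
   S4   S5  S1 
 * S5   S5  S6 
   S6   S6  S7 
   S7   S7  S8 
   S8   S8  S9 
   S9   S9  S5 
(> = start, * = accepting)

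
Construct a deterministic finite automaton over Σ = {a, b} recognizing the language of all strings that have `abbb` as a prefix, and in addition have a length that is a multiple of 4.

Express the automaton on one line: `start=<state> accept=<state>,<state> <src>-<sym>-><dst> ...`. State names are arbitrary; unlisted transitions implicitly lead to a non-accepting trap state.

Build one automaton per condition and run them in lockstep. One (6 states) tracks whether the input so far still matches the prefix `abbb`; the other (4 states) tracks the input length modulo 4. Each combined state is a pair, one component from each; accept when both components accept.
A 12-state machine:
          a    b  
>  q0     q1   q2 
   q1     q3   q4 
   q2     q3   q3 
   q3     q5   q5 
   q4     q5   q6 
   q5     q7   q7 
   q6     q7   q8 
   q7     q2   q2 
 * q8     q9   q9 
   q9    q10  q10 
   q10   q11  q11 
   q11    q8   q8 
(> = start, * = accepting)

start=q0 accept=q8 q0-a->q1 q0-b->q2 q1-a->q3 q1-b->q4 q2-a->q3 q2-b->q3 q3-a->q5 q3-b->q5 q4-a->q5 q4-b->q6 q5-a->q7 q5-b->q7 q6-a->q7 q6-b->q8 q7-a->q2 q7-b->q2 q8-a->q9 q8-b->q9 q9-a->q10 q9-b->q10 q10-a->q11 q10-b->q11 q11-a->q8 q11-b->q8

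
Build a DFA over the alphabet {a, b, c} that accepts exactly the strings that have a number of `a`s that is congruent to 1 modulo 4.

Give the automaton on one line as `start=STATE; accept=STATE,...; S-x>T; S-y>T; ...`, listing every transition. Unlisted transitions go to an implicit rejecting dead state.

start=q0; accept=q1; q0-a>q1; q0-b>q0; q0-c>q0; q1-a>q2; q1-b>q1; q1-c>q1; q2-a>q3; q2-b>q2; q2-c>q2; q3-a>q0; q3-b>q3; q3-c>q3

The only thing that matters is how many `a`s have appeared, reduced mod 4. Use one state per residue: q0 for 0, …, q3 for 3. Reading `a` moves to the next residue; anything else stays put. q1 is accepting.
4 states suffice.
        a   b   c  
>  q0   q1  q0  q0 
 * q1   q2  q1  q1 
   q2   q3  q2  q2 
   q3   q0  q3  q3 
(> = start, * = accepting)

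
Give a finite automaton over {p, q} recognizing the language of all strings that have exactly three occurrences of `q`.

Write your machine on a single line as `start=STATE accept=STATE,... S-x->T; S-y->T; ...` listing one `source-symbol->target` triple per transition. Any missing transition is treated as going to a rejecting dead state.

start=S0; accept=S3; S0-p->S0; S0-q->S1; S1-p->S1; S1-q->S2; S2-p->S2; S2-q->S3; S3-p->S3; S3-q->S4; S4-p->S4; S4-q->S4

Only the number of `q`s matters, and only up to 4. Make a chain S0 → S1 → S2 → S3 → S4 advanced by each `q` (with S4 absorbing); every other symbol self-loops. The accepting set is {S3}.
With 5 states:
        p   q  
>  S0   S0  S1 
   S1   S1  S2 
   S2   S2  S3 
 * S3   S3  S4 
   S4   S4  S4 
(> = start, * = accepting)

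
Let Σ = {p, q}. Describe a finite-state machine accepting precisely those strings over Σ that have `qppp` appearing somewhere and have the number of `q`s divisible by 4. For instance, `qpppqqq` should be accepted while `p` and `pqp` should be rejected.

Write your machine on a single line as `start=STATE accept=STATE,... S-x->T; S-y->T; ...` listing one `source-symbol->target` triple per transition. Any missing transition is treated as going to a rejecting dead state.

Handle the two conditions separately and then intersect. The first has 5 states tracking whether and how much of `qppp` has been seen; the second has 4 states tracking the count of `q`s modulo 4. A product state is a pair (one from each), accepting exactly when both do.
With 17 states:
          p    q  
>  S0     S0   S1 
   S1     S2   S3 
   S2     S4   S3 
   S3     S5   S6 
   S4     S7   S3 
   S5     S8   S6 
   S6     S9  S10 
   S7     S7  S11 
   S8    S11   S6 
   S9    S12  S10 
   S10   S13   S1 
   S11   S11  S14 
   S12   S14  S10 
   S13   S15   S1 
   S14   S14  S16 
   S15   S16   S1 
 * S16   S16   S7 
(> = start, * = accepting)

start=S0; accept=S16; S0-p->S0; S0-q->S1; S1-p->S2; S1-q->S3; S2-p->S4; S2-q->S3; S3-p->S5; S3-q->S6; S4-p->S7; S4-q->S3; S5-p->S8; S5-q->S6; S6-p->S9; S6-q->S10; S7-p->S7; S7-q->S11; S8-p->S11; S8-q->S6; S9-p->S12; S9-q->S10; S10-p->S13; S10-q->S1; S11-p->S11; S11-q->S14; S12-p->S14; S12-q->S10; S13-p->S15; S13-q->S1; S14-p->S14; S14-q->S16; S15-p->S16; S15-q->S1; S16-p->S16; S16-q->S7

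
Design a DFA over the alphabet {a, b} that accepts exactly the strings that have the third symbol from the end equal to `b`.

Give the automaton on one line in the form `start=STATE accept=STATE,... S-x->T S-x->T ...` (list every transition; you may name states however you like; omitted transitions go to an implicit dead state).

start=q0 accept=q11,q12,q13,q14 q0-a->q1 q0-b->q2 q1-a->q3 q1-b->q4 q2-a->q5 q2-b->q6 q3-a->q7 q3-b->q8 q4-a->q9 q4-b->q10 q5-a->q11 q5-b->q12 q6-a->q13 q6-b->q14 q7-a->q7 q7-b->q8 q8-a->q9 q8-b->q10 q9-a->q11 q9-b->q12 q10-a->q13 q10-b->q14 q11-a->q7 q11-b->q8 q12-a->q9 q12-b->q10 q13-a->q11 q13-b->q12 q14-a->q13 q14-b->q14

A DFA must remember the last 3 symbols (since which symbol is third-to-last isn't known until the input ends). Use one state per possible window of the last ≤3 symbols; accept from those whose window starts with `b`.
          a    b  
>  q0     q1   q2 
   q1     q3   q4 
   q2     q5   q6 
   q3     q7   q8 
   q4     q9  q10 
   q5    q11  q12 
   q6    q13  q14 
   q7     q7   q8 
   q8     q9  q10 
   q9    q11  q12 
   q10   q13  q14 
 * q11    q7   q8 
 * q12    q9  q10 
 * q13   q11  q12 
 * q14   q13  q14 
(> = start, * = accepting)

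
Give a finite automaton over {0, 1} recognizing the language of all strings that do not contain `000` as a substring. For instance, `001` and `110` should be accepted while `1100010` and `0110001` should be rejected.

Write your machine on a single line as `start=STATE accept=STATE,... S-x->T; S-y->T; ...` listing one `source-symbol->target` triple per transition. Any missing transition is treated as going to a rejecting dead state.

This is the complement of 'contains `000`'. Use the same substring-matching states — s0 through s3 holding how much of `000` has just been matched — but flip the accepting set: everything except the trap s3 accepts.
        0   1  
>* s0   s1  s0 
 * s1   s2  s0 
 * s2   s3  s0 
   s3   s3  s3 
(> = start, * = accepting)

start=s0; accept=s0,s1,s2; s0-0->s1; s0-1->s0; s1-0->s2; s1-1->s0; s2-0->s3; s2-1->s0; s3-0->s3; s3-1->s3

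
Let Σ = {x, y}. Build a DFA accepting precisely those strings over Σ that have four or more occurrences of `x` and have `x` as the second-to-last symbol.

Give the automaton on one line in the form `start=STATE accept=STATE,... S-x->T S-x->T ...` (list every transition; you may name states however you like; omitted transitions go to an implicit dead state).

Run two small machines in parallel and take their product. One (6 states) tracks the count of `x`s, saturating at 5; the other (7 states) tracks the last 2 symbols read. Each combined state is a pair, one component from each; accept when both components accept. Equivalent product states are then merged.
       x  y 
>  A   B  A 
   B   C  B 
   C   D  C 
   D   E  F 
 * E   E  G 
   F   H  F 
 * G   H  F 
   H   E  G 
(> = start, * = accepting)

start=A accept=E,G A-x->B A-y->A B-x->C B-y->B C-x->D C-y->C D-x->E D-y->F E-x->E E-y->G F-x->H F-y->F G-x->H G-y->F H-x->E H-y->G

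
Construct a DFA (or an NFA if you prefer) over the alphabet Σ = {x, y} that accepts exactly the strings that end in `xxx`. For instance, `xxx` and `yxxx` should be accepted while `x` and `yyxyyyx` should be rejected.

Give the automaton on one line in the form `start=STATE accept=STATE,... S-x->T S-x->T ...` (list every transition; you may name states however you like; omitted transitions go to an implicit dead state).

Remember how much of `xxx` the current input suffix matches. State q0 means no match yet; q1 means the last symbol is `x`; q2 means the last 2 symbols are `xx`; q3 means the last 3 symbols are `xxx`. Only q3 accepts. On a mismatch, fall back to the longest proper suffix that is still a prefix of `xxx`.
        x   y  
>  q0   q1  q0 
   q1   q2  q0 
   q2   q3  q0 
 * q3   q3  q0 
(> = start, * = accepting)

start=q0 accept=q3 q0-x->q1 q0-y->q0 q1-x->q2 q1-y->q0 q2-x->q3 q2-y->q0 q3-x->q3 q3-y->q0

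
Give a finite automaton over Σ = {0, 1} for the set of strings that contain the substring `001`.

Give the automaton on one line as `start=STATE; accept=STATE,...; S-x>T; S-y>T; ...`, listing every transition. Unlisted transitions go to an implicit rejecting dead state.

Track how much of `001` has been matched so far: state q0 is no progress, q3 is the absorbing accept state reached once `001` has occurred. Intermediate states record partial matches; on a mismatch, fall back to the longest reusable overlap.
4 states suffice.
        0   1  
>  q0   q1  q0 
   q1   q2  q0 
   q2   q2  q3 
 * q3   q3  q3 
(> = start, * = accepting)

start=q0; accept=q3; q0-0>q1; q0-1>q0; q1-0>q2; q1-1>q0; q2-0>q2; q2-1>q3; q3-0>q3; q3-1>q3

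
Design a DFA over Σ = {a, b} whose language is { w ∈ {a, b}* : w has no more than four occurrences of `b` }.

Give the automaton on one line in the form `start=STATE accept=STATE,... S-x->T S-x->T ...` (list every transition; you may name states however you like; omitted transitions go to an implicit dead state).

start=q0 accept=q0,q1,q2,q3,q4 q0-a->q0 q0-b->q1 q1-a->q1 q1-b->q2 q2-a->q2 q2-b->q3 q3-a->q3 q3-b->q4 q4-a->q4 q4-b->q5 q5-a->q5 q5-b->q5

Only the number of `b`s matters, and only up to 5. Make a chain q0 → q1 → q2 → q3 → q4 → q5 advanced by each `b` (with q5 absorbing); every other symbol self-loops. The accepting set is {q0, q1, q2, q3, q4}.
A 6-state machine:
        a   b  
>* q0   q0  q1 
 * q1   q1  q2 
 * q2   q2  q3 
 * q3   q3  q4 
 * q4   q4  q5 
   q5   q5  q5 
(> = start, * = accepting)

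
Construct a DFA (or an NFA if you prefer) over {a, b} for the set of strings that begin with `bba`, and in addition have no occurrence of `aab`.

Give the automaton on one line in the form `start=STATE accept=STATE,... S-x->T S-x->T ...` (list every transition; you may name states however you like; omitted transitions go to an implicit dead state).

Build one automaton per condition and run them in lockstep. One (5 states) tracks whether the input so far still matches the prefix `bba`; the other (4 states) tracks partial matches of the forbidden pattern `aab`. Each combined state is a pair, one component from each; accept when both components accept. Equivalent product states are then merged.
A 7-state machine:
        a   b  
>  q0   q1  q2 
   q1   q1  q1 
   q2   q1  q3 
   q3   q4  q1 
 * q4   q5  q6 
 * q5   q5  q1 
 * q6   q4  q6 
(> = start, * = accepting)

start=q0 accept=q4,q5,q6 q0-a->q1 q0-b->q2 q1-a->q1 q1-b->q1 q2-a->q1 q2-b->q3 q3-a->q4 q3-b->q1 q4-a->q5 q4-b->q6 q5-a->q5 q5-b->q1 q6-a->q4 q6-b->q6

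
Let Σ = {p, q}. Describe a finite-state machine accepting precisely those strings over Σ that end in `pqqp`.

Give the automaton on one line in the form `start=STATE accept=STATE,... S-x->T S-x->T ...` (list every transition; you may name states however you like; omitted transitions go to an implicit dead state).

Let each state record the length of the longest suffix of the input read so far that is also a prefix of `pqqp`. s1 means the last symbol is `p`; s2 means the last 2 symbols are `pq`; s3 means the last 3 symbols are `pqq`; s4 means the last 4 symbols are `pqqp`. Accept only at s4, where the string currently ends in `pqqp`.
With 5 states:
        p   q  
>  s0   s1  s0 
   s1   s1  s2 
   s2   s1  s3 
   s3   s4  s0 
 * s4   s1  s2 
(> = start, * = accepting)

start=s0 accept=s4 s0-p->s1 s0-q->s0 s1-p->s1 s1-q->s2 s2-p->s1 s2-q->s3 s3-p->s4 s3-q->s0 s4-p->s1 s4-q->s2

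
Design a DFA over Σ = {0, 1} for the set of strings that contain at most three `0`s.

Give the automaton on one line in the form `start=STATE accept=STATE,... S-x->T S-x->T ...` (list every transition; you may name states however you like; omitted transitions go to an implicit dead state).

Only the number of `0`s matters, and only up to 4. Make a chain q0 → q1 → q2 → q3 → q4 advanced by each `0` (with q4 absorbing); every other symbol self-loops. The accepting set is {q0, q1, q2, q3}.
5 states suffice.
        0   1  
>* q0   q1  q0 
 * q1   q2  q1 
 * q2   q3  q2 
 * q3   q4  q3 
   q4   q4  q4 
(> = start, * = accepting)

start=q0 accept=q0,q1,q2,q3 q0-0->q1 q0-1->q0 q1-0->q2 q1-1->q1 q2-0->q3 q2-1->q2 q3-0->q4 q3-1->q3 q4-0->q4 q4-1->q4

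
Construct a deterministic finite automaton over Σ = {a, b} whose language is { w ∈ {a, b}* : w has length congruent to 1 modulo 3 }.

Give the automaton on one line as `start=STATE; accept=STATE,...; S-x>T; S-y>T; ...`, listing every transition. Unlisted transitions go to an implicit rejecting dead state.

Count input length modulo 3: every symbol advances one step around the cycle q0 → q1 → q2 → q0. Accept at q1.
With 3 states:
        a   b  
>  q0   q1  q1 
 * q1   q2  q2 
   q2   q0  q0 
(> = start, * = accepting)

start=q0; accept=q1; q0-a>q1; q0-b>q1; q1-a>q2; q1-b>q2; q2-a>q0; q2-b>q0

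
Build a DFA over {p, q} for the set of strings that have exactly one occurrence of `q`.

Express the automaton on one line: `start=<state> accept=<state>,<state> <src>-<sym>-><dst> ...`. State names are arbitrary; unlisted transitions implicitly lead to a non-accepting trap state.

Only the number of `q`s matters, and only up to 2. Make a chain s0 → s1 → s2 advanced by each `q` (with s2 absorbing); every other symbol self-loops. The accepting set is {s1}.
With 3 states:
        p   q  
>  s0   s0  s1 
 * s1   s1  s2 
   s2   s2  s2 
(> = start, * = accepting)

start=s0 accept=s1 s0-p->s0 s0-q->s1 s1-p->s1 s1-q->s2 s2-p->s2 s2-q->s2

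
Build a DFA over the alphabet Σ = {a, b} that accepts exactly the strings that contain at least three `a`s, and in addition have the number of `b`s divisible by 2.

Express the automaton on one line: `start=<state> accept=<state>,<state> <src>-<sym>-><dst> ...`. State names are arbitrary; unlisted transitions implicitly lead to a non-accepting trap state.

start=S0 accept=S5,S7 S0-a->S1 S0-b->S2 S1-a->S3 S1-b->S4 S2-a->S4 S2-b->S0 S3-a->S5 S3-b->S6 S4-a->S6 S4-b->S1 S5-a->S7 S5-b->S8 S6-a->S8 S6-b->S3 S7-a->S7 S7-b->S9 S8-a->S9 S8-b->S5 S9-a->S9 S9-b->S7

Run two small machines in parallel and take their product. The first has 5 states tracking the count of `a`s, saturating at 4; the second has 2 states tracking the count of `b`s modulo 2. A product state is a pair (one from each), accepting exactly when both do.
A 10-state machine:
        a   b  
>  S0   S1  S2 
   S1   S3  S4 
   S2   S4  S0 
   S3   S5  S6 
   S4   S6  S1 
 * S5   S7  S8 
   S6   S8  S3 
 * S7   S7  S9 
   S8   S9  S5 
   S9   S9  S7 
(> = start, * = accepting)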